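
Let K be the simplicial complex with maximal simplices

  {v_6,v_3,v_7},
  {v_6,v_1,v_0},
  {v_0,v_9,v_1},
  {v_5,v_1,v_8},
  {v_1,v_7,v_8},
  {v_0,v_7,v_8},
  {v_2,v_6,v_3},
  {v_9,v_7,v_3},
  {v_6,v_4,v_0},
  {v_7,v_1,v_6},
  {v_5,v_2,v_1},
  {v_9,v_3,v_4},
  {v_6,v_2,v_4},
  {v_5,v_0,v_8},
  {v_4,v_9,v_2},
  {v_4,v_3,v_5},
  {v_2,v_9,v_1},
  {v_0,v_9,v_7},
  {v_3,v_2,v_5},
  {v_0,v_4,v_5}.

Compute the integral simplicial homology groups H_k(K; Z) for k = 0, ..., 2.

H_0 ≅ Z,  H_1 ≅ Z ⊕ Z/2,  H_2 = 0.

Order the vertices as v_0 < v_1 < v_2 < v_3 < v_4 < v_5 < v_6 < v_7 < v_8 < v_9. Listing each simplex with vertices in this order, K has dimension 2 with simplices:

  0-simplices (10): [v_0], [v_1], [v_2], [v_3], [v_4], [v_5], [v_6], [v_7], [v_8], [v_9]
  1-simplices (30): (30 of them)
  2-simplices (20): (20 of them)

so the chain groups are C_0 ≅ Z^10, C_1 ≅ Z^30, C_2 ≅ Z^20.

The boundary map ∂_1: C_1 → C_0 is given by ∂[p,q] = [q] − [p].
The 10×30 boundary matrix has rank 9 and Smith normal form diag(1,1,1,1,1,1,1,1,1).

The boundary map ∂_2: C_2 → C_1 acts by ∂[p,q,r] = [q,r] − [p,r] + [p,q]. For instance
  ∂[v_1,v_2,v_9] = [v_2,v_9] − [v_1,v_9] + [v_1,v_2],
  ∂[v_3,v_6,v_7] = [v_6,v_7] − [v_3,v_7] + [v_3,v_6].
As a 30×20 matrix over Z this has rank 20, with invariant factors (1,1,1,1,1,1,1,1,1,1,1,1,1,1,1,1,1,1,1,2).

Reading off H_k = ker ∂_k / im ∂_{k+1}:

  H_0: rank C_0 − rank ∂_1 = 10 − 9 = 1, and the invariant factors of ∂_1 are all 1, so H_0 ≅ Z.
  H_1: rank ker ∂_1 − rank ∂_2 = (30 − 9) − 20 = 1, and ∂_2 has invariant factor 2 > 1, so H_1 ≅ Z ⊕ Z/2.
  H_2: rank ker ∂_2 − rank ∂_3 = (20 − 20) − 0 = 0, and there is no ∂_3, so H_2 ≅ 0.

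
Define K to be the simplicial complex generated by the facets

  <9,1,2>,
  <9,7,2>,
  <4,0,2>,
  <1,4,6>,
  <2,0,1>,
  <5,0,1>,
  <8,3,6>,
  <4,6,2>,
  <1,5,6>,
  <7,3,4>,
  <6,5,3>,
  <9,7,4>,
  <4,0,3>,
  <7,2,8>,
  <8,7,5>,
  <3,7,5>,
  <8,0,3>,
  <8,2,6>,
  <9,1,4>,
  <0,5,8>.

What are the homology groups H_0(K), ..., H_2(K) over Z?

H_0 ≅ Z,  H_1 ≅ Z × Z/2,  H_2 = 0.

We work with the vertex ordering 0 < 1 < 2 < 3 < 4 < 5 < 6 < 7 < 8 < 9. The simplices of K, each written with vertices in increasing order, are:

  0-simplices (10): [0], [1], [2], [3], [4], [5], [6], [7], [8], [9]
  1-simplices (30): (30 of them)
  2-simplices (20): (20 of them)

Hence C_0 ≅ Z^10, C_1 ≅ Z^30, C_2 ≅ Z^20.

Boundary ∂_1: C_1 → C_0 is given by ∂[p,q] = [q] − [p]. For instance
  ∂[3,7] = [7] − [3].
This gives a 10×30 integer matrix of rank 9; reducing to Smith normal form yields diagonal entries (1,1,1,1,1,1,1,1,1).

The boundary map ∂_2: C_2 → C_1 sends each 2-simplex [p,q,r] to [q,r] − [p,r] + [p,q]. For instance
  ∂[5,7,8] = [7,8] − [5,8] + [5,7],
  ∂[2,7,8] = [7,8] − [2,8] + [2,7].
The resulting 30×20 matrix has rank 20, and its Smith normal form has invariant factors (1,1,1,1,1,1,1,1,1,1,1,1,1,1,1,1,1,1,1,2).

Now H_k = ker ∂_k / im ∂_{k+1}, so:

  H_0: rank C_0 − rank ∂_1 = 10 − 9 = 1, and the invariant factors of ∂_1 are all 1, so H_0 = Z.
  H_1: rank ker ∂_1 − rank ∂_2 = (30 − 9) − 20 = 1, and ∂_2 has invariant factor 2 > 1, so H_1 = Z × Z/2.
  H_2: rank ker ∂_2 − rank ∂_3 = (20 − 20) − 0 = 0, and there is no ∂_3, so H_2 = 0.

As a check, the Euler characteristic is 10 − 30 + 20 = 0, which agrees with 1 − 1 + 0 = 0.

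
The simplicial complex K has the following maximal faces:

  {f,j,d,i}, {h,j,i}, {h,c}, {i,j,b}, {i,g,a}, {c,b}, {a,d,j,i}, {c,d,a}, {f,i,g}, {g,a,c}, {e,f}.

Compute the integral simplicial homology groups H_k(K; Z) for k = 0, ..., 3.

H_0 = Z,  H_1 = Z^2,  H_2 = 0,  H_3 = 0.

Fix the vertex order a < b < c < d < e < f < g < h < i < j and write every simplex with vertices in increasing order. Then dim K = 3 and the simplices of K are:

  0-simplices (10): a, b, c, d, e, f, g, h, i, j
  1-simplices (22): ac, ad, ag, ai, aj, bc, bi, bj, cd, cg, ch, df, di, dj, ef, fg, fi, fj, gi, hi, hj, ij
  2-simplices (13): acd, acg, adi, adj, agi, aij, bij, dfi, dfj, dij, fgi, fij, hij
  3-simplices (2): adij, dfij

so the chain groups are C_0 ≅ Z^10, C_1 ≅ Z^22, C_2 ≅ Z^13, C_3 ≅ Z^2.

∂_1: C_1 → C_0 sends each edge [p,q] (with p < q) to q − p.
This gives a 10×22 integer matrix of rank 9; reducing to Smith normal form yields diagonal entries (1,1,1,1,1,1,1,1,1).

Boundary ∂_2: C_2 → C_1 sends each 2-simplex [p,q,r] to [q,r] − [p,r] + [p,q]. For instance
  ∂fgi = gi − fi + fg,
  ∂adi = di − ai + ad.
The 22×13 boundary matrix has rank 11 and Smith normal form diag(1,1,1,1,1,1,1,1,1,1,1).

The boundary map ∂_3: C_3 → C_2 sends each 3-simplex σ to the alternating sum Σ_i (−1)^i (σ with its i-th vertex removed). For instance
  ∂adij = dij − aij + adj − adi,
  ∂dfij = fij − dij + dfj − dfi.
The 13×2 boundary matrix has rank 2 and Smith normal form diag(1,1).

Now H_k = ker ∂_k / im ∂_{k+1}, so:

  H_0: rank C_0 − rank ∂_1 = 10 − 9 = 1, and the invariant factors of ∂_1 are all 1, so H_0 = Z.
  H_1: rank ker ∂_1 − rank ∂_2 = (22 − 9) − 11 = 2, and the invariant factors of ∂_2 are all 1, so H_1 = Z^2.
  H_2: rank ker ∂_2 − rank ∂_3 = (13 − 11) − 2 = 0, and the invariant factors of ∂_3 are all 1, so H_2 = 0.
  H_3: rank ker ∂_3 − rank ∂_4 = (2 − 2) − 0 = 0, and there is no ∂_4, so H_3 = 0.

As a check, the Euler characteristic is 10 − 22 + 13 − 2 = -1, which agrees with 1 − 2 + 0 − 0 = -1.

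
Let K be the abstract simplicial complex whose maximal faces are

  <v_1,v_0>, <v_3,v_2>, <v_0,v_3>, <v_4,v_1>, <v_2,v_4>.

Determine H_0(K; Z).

We work with the vertex ordering v_0 < v_1 < v_2 < v_3 < v_4. The simplices of K, each written with vertices in increasing order, are:

  0-simplices (5): [v_0], [v_1], [v_2], [v_3], [v_4]
  1-simplices (5): [v_0,v_1], [v_0,v_3], [v_1,v_4], [v_2,v_3], [v_2,v_4]

giving chain groups C_0 ≅ Z^5, C_1 ≅ Z^5.

The boundary map ∂_1: C_1 → C_0 maps an edge to its endpoints' difference, ∂[p,q] = q − p.
The 5×5 boundary matrix has rank 4 and Smith normal form diag(1,1,1,1).

Now H_k = ker ∂_k / im ∂_{k+1}, so:

  H_0: rank C_0 − rank ∂_1 = 5 − 4 = 1, and the invariant factors of ∂_1 are all 1, so H_0 = Z.

H_0 ≅ Z.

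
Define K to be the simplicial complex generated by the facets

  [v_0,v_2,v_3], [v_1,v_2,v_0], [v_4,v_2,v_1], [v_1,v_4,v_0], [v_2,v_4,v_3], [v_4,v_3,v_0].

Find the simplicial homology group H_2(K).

H_2 = Z.

Order the vertices as v_0 < v_1 < v_2 < v_3 < v_4. Listing each simplex with vertices in this order, K has dimension 2 with simplices:

  0-simplices (5): [v_0], [v_1], [v_2], [v_3], [v_4]
  1-simplices (9): [v_0,v_1], [v_0,v_2], [v_0,v_3], [v_0,v_4], [v_1,v_2], [v_1,v_4], [v_2,v_3], [v_2,v_4], [v_3,v_4]
  2-simplices (6): [v_0,v_1,v_2], [v_0,v_1,v_4], [v_0,v_2,v_3], [v_0,v_3,v_4], [v_1,v_2,v_4], [v_2,v_3,v_4]

so the chain groups are C_0 ≅ Z^5, C_1 ≅ Z^9, C_2 ≅ Z^6.

∂_1: C_1 → C_0 sends each edge [p,q] (with p < q) to q − p. For instance
  ∂[v_1,v_4] = [v_4] − [v_1].
As a 5×9 matrix over Z this has rank 4, with invariant factors (1,1,1,1).

∂_2: C_2 → C_1 acts by ∂[p,q,r] = [q,r] − [p,r] + [p,q]. For instance
  ∂[v_0,v_1,v_2] = [v_1,v_2] − [v_0,v_2] + [v_0,v_1],
  ∂[v_0,v_3,v_4] = [v_3,v_4] − [v_0,v_4] + [v_0,v_3].
This gives a 9×6 integer matrix of rank 5; reducing to Smith normal form yields diagonal entries (1,1,1,1,1).

Reading off H_k = ker ∂_k / im ∂_{k+1}:

  H_2: rank ker ∂_2 − rank ∂_3 = (6 − 5) − 0 = 1, and there is no ∂_3, so H_2 = Z.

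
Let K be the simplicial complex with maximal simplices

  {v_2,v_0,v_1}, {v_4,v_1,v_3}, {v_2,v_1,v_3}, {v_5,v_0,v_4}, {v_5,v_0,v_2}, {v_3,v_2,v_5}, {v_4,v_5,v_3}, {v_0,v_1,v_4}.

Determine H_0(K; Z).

H_0 ≅ Z.

Fix the vertex order v_0 < v_1 < v_2 < v_3 < v_4 < v_5 and write every simplex with vertices in increasing order. Then dim K = 2 and the simplices of K are:

  0-simplices (6): [v_0], [v_1], [v_2], [v_3], [v_4], [v_5]
  1-simplices (12): [v_0,v_1], [v_0,v_2], [v_0,v_4], [v_0,v_5], [v_1,v_2], [v_1,v_3], [v_1,v_4], [v_2,v_3], [v_2,v_5], [v_3,v_4], [v_3,v_5], [v_4,v_5]
  2-simplices (8): [v_0,v_1,v_2], [v_0,v_1,v_4], [v_0,v_2,v_5], [v_0,v_4,v_5], [v_1,v_2,v_3], [v_1,v_3,v_4], [v_2,v_3,v_5], [v_3,v_4,v_5]

Hence C_0 ≅ Z^6, C_1 ≅ Z^12, C_2 ≅ Z^8.

The boundary map ∂_1: C_1 → C_0 sends each edge [p,q] (with p < q) to q − p. For instance
  ∂[v_4,v_5] = [v_5] − [v_4].
As a 6×12 matrix over Z this has rank 5, with invariant factors (1,1,1,1,1).

∂_2: C_2 → C_1 maps a triangle to the signed sum of its edges. For instance
  ∂[v_0,v_4,v_5] = [v_4,v_5] − [v_0,v_5] + [v_0,v_4],
  ∂[v_0,v_1,v_4] = [v_1,v_4] − [v_0,v_4] + [v_0,v_1].
The 12×8 boundary matrix has rank 7 and Smith normal form diag(1,1,1,1,1,1,1).

Reading off H_k = ker ∂_k / im ∂_{k+1}:

  H_0: rank C_0 − rank ∂_1 = 6 − 5 = 1, and the invariant factors of ∂_1 are all 1, so H_0 = Z.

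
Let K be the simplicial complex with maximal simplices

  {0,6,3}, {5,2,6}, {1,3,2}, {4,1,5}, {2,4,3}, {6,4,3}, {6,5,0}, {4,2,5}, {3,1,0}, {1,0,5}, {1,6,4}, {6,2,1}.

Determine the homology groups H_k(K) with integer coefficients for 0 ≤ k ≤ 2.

We work with the vertex ordering 0 < 1 < 2 < 3 < 4 < 5 < 6. The simplices of K, each written with vertices in increasing order, are:

  0-simplices (7): [0], [1], [2], [3], [4], [5], [6]
  1-simplices (18): [0,1], [0,3], [0,5], [0,6], [1,2], [1,3], [1,4], [1,5], [1,6], [2,3], [2,4], [2,5], [2,6], [3,4], [3,6], [4,5], [4,6], [5,6]
  2-simplices (12): [0,1,3], [0,1,5], [0,3,6], [0,5,6], [1,2,3], [1,2,6], [1,4,5], [1,4,6], [2,3,4], [2,4,5], [2,5,6], [3,4,6]

Hence C_0 ≅ Z^7, C_1 ≅ Z^18, C_2 ≅ Z^12.

∂_1: C_1 → C_0 maps an edge to its endpoints' difference, ∂[p,q] = q − p. For instance
  ∂[1,3] = [3] − [1].
As a 7×18 matrix over Z this has rank 6, with invariant factors (1,1,1,1,1,1).

The boundary map ∂_2: C_2 → C_1 acts by ∂[p,q,r] = [q,r] − [p,r] + [p,q]. For instance
  ∂[0,1,5] = [1,5] − [0,5] + [0,1],
  ∂[2,4,5] = [4,5] − [2,5] + [2,4].
The 18×12 boundary matrix has rank 12 and Smith normal form diag(1,1,1,1,1,1,1,1,1,1,1,2).

From H_k ≅ ker(∂_k) / im(∂_{k+1}) we obtain:

  H_0: rank C_0 − rank ∂_1 = 7 − 6 = 1, and the invariant factors of ∂_1 are all 1, so H_0 ≅ Z.
  H_1: rank ker ∂_1 − rank ∂_2 = (18 − 6) − 12 = 0, and ∂_2 has invariant factor 2 > 1, so H_1 ≅ Z/2.
  H_2: rank ker ∂_2 − rank ∂_3 = (12 − 12) − 0 = 0, and there is no ∂_3, so H_2 ≅ 0.

H_0 ≅ Z,  H_1 ≅ Z/2,  H_2 = 0.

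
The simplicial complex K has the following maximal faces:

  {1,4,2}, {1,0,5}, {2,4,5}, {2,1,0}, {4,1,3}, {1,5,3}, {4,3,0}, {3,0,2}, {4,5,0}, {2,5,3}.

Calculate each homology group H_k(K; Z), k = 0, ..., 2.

Order the vertices as 0 < 1 < 2 < 3 < 4 < 5. Listing each simplex with vertices in this order, K has dimension 2 with simplices:

  0-simplices (6): [0], [1], [2], [3], [4], [5]
  1-simplices (15): [0,1], [0,2], [0,3], [0,4], [0,5], [1,2], [1,3], [1,4], [1,5], [2,3], [2,4], [2,5], [3,4], [3,5], [4,5]
  2-simplices (10): [0,1,2], [0,1,5], [0,2,3], [0,3,4], [0,4,5], [1,2,4], [1,3,4], [1,3,5], [2,3,5], [2,4,5]

giving chain groups C_0 ≅ Z^6, C_1 ≅ Z^15, C_2 ≅ Z^10.

∂_1: C_1 → C_0 maps an edge to its endpoints' difference, ∂[p,q] = q − p. For instance
  ∂[3,4] = [4] − [3].
As a 6×15 matrix over Z this has rank 5, with invariant factors (1,1,1,1,1).

Boundary ∂_2: C_2 → C_1 maps a triangle to the signed sum of its edges. For instance
  ∂[1,3,5] = [3,5] − [1,5] + [1,3],
  ∂[0,1,2] = [1,2] − [0,2] + [0,1].
As a 15×10 matrix over Z this has rank 10, with invariant factors (1,1,1,1,1,1,1,1,1,2).

Now H_k = ker ∂_k / im ∂_{k+1}, so:

  H_0: rank C_0 − rank ∂_1 = 6 − 5 = 1, and the invariant factors of ∂_1 are all 1, so H_0 ≅ Z.
  H_1: rank ker ∂_1 − rank ∂_2 = (15 − 5) − 10 = 0, and ∂_2 has invariant factor 2 > 1, so H_1 ≅ Z/2.
  H_2: rank ker ∂_2 − rank ∂_3 = (10 − 10) − 0 = 0, and there is no ∂_3, so H_2 ≅ 0.

H_0 = Z,  H_1 = Z/2,  H_2 = 0.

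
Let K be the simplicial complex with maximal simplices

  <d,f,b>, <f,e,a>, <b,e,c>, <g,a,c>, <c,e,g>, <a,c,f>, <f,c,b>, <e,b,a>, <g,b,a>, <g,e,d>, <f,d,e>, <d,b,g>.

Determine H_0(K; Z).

Take the total order a < b < c < d < e < f < g on the vertex set. Then K (dimension 2) consists of the simplices:

  0-simplices (7): a, b, c, d, e, f, g
  1-simplices (18): ab, ac, ae, af, ag, bc, bd, be, bf, bg, ce, cf, cg, de, df, dg, ef, eg
  2-simplices (12): abe, abg, acf, acg, aef, bce, bcf, bdf, bdg, ceg, def, deg

giving chain groups C_0 ≅ Z^7, C_1 ≅ Z^18, C_2 ≅ Z^12.

∂_1: C_1 → C_0 maps an edge to its endpoints' difference, ∂[p,q] = q − p. For instance
  ∂cg = g − c.
The 7×18 boundary matrix has rank 6 and Smith normal form diag(1,1,1,1,1,1).

The boundary map ∂_2: C_2 → C_1 acts by ∂[p,q,r] = [q,r] − [p,r] + [p,q]. For instance
  ∂bce = ce − be + bc,
  ∂aef = ef − af + ae.
The 18×12 boundary matrix has rank 12 and Smith normal form diag(1,1,1,1,1,1,1,1,1,1,1,2).

From H_k ≅ ker(∂_k) / im(∂_{k+1}) we obtain:

  H_0: rank C_0 − rank ∂_1 = 7 − 6 = 1, and the invariant factors of ∂_1 are all 1, so H_0 = Z.

(K is a triangulation of the real projective plane RP^2.)

H_0 ≅ Z.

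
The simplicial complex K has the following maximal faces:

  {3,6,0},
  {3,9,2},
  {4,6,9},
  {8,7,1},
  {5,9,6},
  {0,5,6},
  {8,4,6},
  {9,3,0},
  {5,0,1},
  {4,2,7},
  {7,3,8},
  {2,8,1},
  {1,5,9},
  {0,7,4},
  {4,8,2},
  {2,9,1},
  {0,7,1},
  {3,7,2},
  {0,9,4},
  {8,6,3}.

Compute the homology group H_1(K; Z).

K has 10 vertices, 30 edges, 20 triangles.
rank ∂_1 = 9, rank ∂_2 = 20 ⇒ b_1 = 30 − 9 − 20 = 1; ∂_2 has invariant factor(s) [2] giving torsion. So H_1 ≅ Z × Z/2.

H_1 ≅ Z × Z/2.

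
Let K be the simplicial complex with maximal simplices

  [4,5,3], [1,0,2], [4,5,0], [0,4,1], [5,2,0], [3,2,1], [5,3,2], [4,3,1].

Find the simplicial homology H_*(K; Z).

Take the total order 0 < 1 < 2 < 3 < 4 < 5 on the vertex set. Then K (dimension 2) consists of the simplices:

  0-simplices (6): [0], [1], [2], [3], [4], [5]
  1-simplices (12): [0,1], [0,2], [0,4], [0,5], [1,2], [1,3], [1,4], [2,3], [2,5], [3,4], [3,5], [4,5]
  2-simplices (8): [0,1,2], [0,1,4], [0,2,5], [0,4,5], [1,2,3], [1,3,4], [2,3,5], [3,4,5]

giving chain groups C_0 ≅ Z^6, C_1 ≅ Z^12, C_2 ≅ Z^8.

∂_1: C_1 → C_0 maps an edge to its endpoints' difference, ∂[p,q] = q − p.
As a 6×12 matrix over Z this has rank 5, with invariant factors (1,1,1,1,1).

The boundary map ∂_2: C_2 → C_1 maps a triangle to the signed sum of its edges. For instance
  ∂[2,3,5] = [3,5] − [2,5] + [2,3],
  ∂[3,4,5] = [4,5] − [3,5] + [3,4].
The 12×8 boundary matrix has rank 7 and Smith normal form diag(1,1,1,1,1,1,1).

From H_k ≅ ker(∂_k) / im(∂_{k+1}) we obtain:

  H_0: rank C_0 − rank ∂_1 = 6 − 5 = 1, and the invariant factors of ∂_1 are all 1, so H_0 = Z.
  H_1: rank ker ∂_1 − rank ∂_2 = (12 − 5) − 7 = 0, and the invariant factors of ∂_2 are all 1, so H_1 = 0.
  H_2: rank ker ∂_2 − rank ∂_3 = (8 − 7) − 0 = 1, and there is no ∂_3, so H_2 = Z.

As a check, the Euler characteristic is 6 − 12 + 8 = 2, which agrees with 1 − 0 + 1 = 2.
(K is a triangulation of the 2-sphere S^2.)

H_0 = Z,  H_1 = 0,  H_2 = Z.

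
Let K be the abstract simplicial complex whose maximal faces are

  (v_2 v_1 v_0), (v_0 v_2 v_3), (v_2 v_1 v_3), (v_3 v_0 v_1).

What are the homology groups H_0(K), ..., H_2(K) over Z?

Order the vertices as v_0 < v_1 < v_2 < v_3. Listing each simplex with vertices in this order, K has dimension 2 with simplices:

  0-simplices (4): [v_0], [v_1], [v_2], [v_3]
  1-simplices (6): [v_0,v_1], [v_0,v_2], [v_0,v_3], [v_1,v_2], [v_1,v_3], [v_2,v_3]
  2-simplices (4): [v_0,v_1,v_2], [v_0,v_1,v_3], [v_0,v_2,v_3], [v_1,v_2,v_3]

so the chain groups are C_0 ≅ Z^4, C_1 ≅ Z^6, C_2 ≅ Z^4.

∂_1: C_1 → C_0 is given by ∂[p,q] = [q] − [p]. For instance
  ∂[v_2,v_3] = [v_3] − [v_2].
The 4×6 boundary matrix has rank 3 and Smith normal form diag(1,1,1).

The boundary map ∂_2: C_2 → C_1 acts by ∂[p,q,r] = [q,r] − [p,r] + [p,q]. For instance
  ∂[v_1,v_2,v_3] = [v_2,v_3] − [v_1,v_3] + [v_1,v_2],
  ∂[v_0,v_1,v_2] = [v_1,v_2] − [v_0,v_2] + [v_0,v_1].
The resulting 6×4 matrix has rank 3, and its Smith normal form has invariant factors (1,1,1).

From H_k ≅ ker(∂_k) / im(∂_{k+1}) we obtain:

  H_0: rank C_0 − rank ∂_1 = 4 − 3 = 1, and the invariant factors of ∂_1 are all 1, so H_0 ≅ Z.
  H_1: rank ker ∂_1 − rank ∂_2 = (6 − 3) − 3 = 0, and the invariant factors of ∂_2 are all 1, so H_1 ≅ 0.
  H_2: rank ker ∂_2 − rank ∂_3 = (4 − 3) − 0 = 1, and there is no ∂_3, so H_2 ≅ Z.

(K is a triangulation of the 2-sphere S^2.)

H_0 ≅ Z,  H_1 = 0,  H_2 ≅ Z.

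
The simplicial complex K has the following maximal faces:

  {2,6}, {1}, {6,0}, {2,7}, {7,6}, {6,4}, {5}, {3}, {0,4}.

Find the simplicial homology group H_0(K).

We work with the vertex ordering 0 < 1 < 2 < 3 < 4 < 5 < 6 < 7. The simplices of K, each written with vertices in increasing order, are:

  0-simplices (8): [0], [1], [2], [3], [4], [5], [6], [7]
  1-simplices (6): [0,4], [0,6], [2,6], [2,7], [4,6], [6,7]

giving chain groups C_0 ≅ Z^8, C_1 ≅ Z^6.

∂_1: C_1 → C_0 sends each edge [p,q] (with p < q) to q − p.
The resulting 8×6 matrix has rank 4, and its Smith normal form has invariant factors (1,1,1,1).

From H_k ≅ ker(∂_k) / im(∂_{k+1}) we obtain:

  H_0: rank C_0 − rank ∂_1 = 8 − 4 = 4, and the invariant factors of ∂_1 are all 1, so H_0 ≅ Z^4.

H_0 = Z^4.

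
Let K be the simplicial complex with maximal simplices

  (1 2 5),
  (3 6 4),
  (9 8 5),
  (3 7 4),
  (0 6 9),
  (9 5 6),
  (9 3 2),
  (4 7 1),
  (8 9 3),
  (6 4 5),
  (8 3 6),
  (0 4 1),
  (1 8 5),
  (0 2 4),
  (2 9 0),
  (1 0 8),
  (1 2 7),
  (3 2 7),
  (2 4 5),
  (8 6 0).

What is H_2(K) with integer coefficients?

H_2 = 0.

We work with the vertex ordering 0 < 1 < 2 < 3 < 4 < 5 < 6 < 7 < 8 < 9. The simplices of K, each written with vertices in increasing order, are:

  0-simplices (10): [0], [1], [2], [3], [4], [5], [6], [7], [8], [9]
  1-simplices (30): (30 of them)
  2-simplices (20): (20 of them)

giving chain groups C_0 ≅ Z^10, C_1 ≅ Z^30, C_2 ≅ Z^20.

∂_1: C_1 → C_0 sends each edge [p,q] (with p < q) to q − p. For instance
  ∂[1,7] = [7] − [1].
As a 10×30 matrix over Z this has rank 9, with invariant factors (1,1,1,1,1,1,1,1,1).

∂_2: C_2 → C_1 acts by ∂[p,q,r] = [q,r] − [p,r] + [p,q]. For instance
  ∂[2,3,7] = [3,7] − [2,7] + [2,3],
  ∂[3,4,7] = [4,7] − [3,7] + [3,4].
The 30×20 boundary matrix has rank 20 and Smith normal form diag(1,1,1,1,1,1,1,1,1,1,1,1,1,1,1,1,1,1,1,2).

Computing H_k = (kernel of ∂_k) / (image of ∂_{k+1}):

  H_2: rank ker ∂_2 − rank ∂_3 = (20 − 20) − 0 = 0, and there is no ∂_3, so H_2 = 0.

(K is a triangulation of the Klein bottle.)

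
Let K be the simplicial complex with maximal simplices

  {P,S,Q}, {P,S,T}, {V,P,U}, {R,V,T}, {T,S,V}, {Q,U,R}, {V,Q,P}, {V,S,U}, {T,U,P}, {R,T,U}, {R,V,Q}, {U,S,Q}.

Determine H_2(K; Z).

H_2 ≅ 0.

Fix the vertex order P < Q < R < S < T < U < V and write every simplex with vertices in increasing order. Then dim K = 2 and the simplices of K are:

  0-simplices (7): P, Q, R, S, T, U, V
  1-simplices (18): PQ, PS, PT, PU, PV, QR, QS, QU, QV, RT, RU, RV, ST, SU, SV, TU, TV, UV
  2-simplices (12): PQS, PQV, PST, PTU, PUV, QRU, QRV, QSU, RTU, RTV, STV, SUV

so the chain groups are C_0 ≅ Z^7, C_1 ≅ Z^18, C_2 ≅ Z^12.

∂_1: C_1 → C_0 is given by ∂[p,q] = [q] − [p].
The resulting 7×18 matrix has rank 6, and its Smith normal form has invariant factors (1,1,1,1,1,1).

The boundary map ∂_2: C_2 → C_1 maps a triangle to the signed sum of its edges. For instance
  ∂QSU = SU − QU + QS,
  ∂RTV = TV − RV + RT.
The 18×12 boundary matrix has rank 12 and Smith normal form diag(1,1,1,1,1,1,1,1,1,1,1,2).

From H_k ≅ ker(∂_k) / im(∂_{k+1}) we obtain:

  H_2: rank ker ∂_2 − rank ∂_3 = (12 − 12) − 0 = 0, and there is no ∂_3, so H_2 = 0.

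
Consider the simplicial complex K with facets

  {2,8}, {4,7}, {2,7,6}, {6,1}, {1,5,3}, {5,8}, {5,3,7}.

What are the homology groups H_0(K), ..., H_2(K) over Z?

Order the vertices as 1 < 2 < 3 < 4 < 5 < 6 < 7 < 8. Listing each simplex with vertices in this order, K has dimension 2 with simplices:

  0-simplices (8): [1], [2], [3], [4], [5], [6], [7], [8]
  1-simplices (12): [1,3], [1,5], [1,6], [2,6], [2,7], [2,8], [3,5], [3,7], [4,7], [5,7], [5,8], [6,7]
  2-simplices (3): [1,3,5], [2,6,7], [3,5,7]

Hence C_0 ≅ Z^8, C_1 ≅ Z^12, C_2 ≅ Z^3.

∂_1: C_1 → C_0 maps an edge to its endpoints' difference, ∂[p,q] = q − p. For instance
  ∂[3,7] = [7] − [3].
The 8×12 boundary matrix has rank 7 and Smith normal form diag(1,1,1,1,1,1,1).

The boundary map ∂_2: C_2 → C_1 acts by ∂[p,q,r] = [q,r] − [p,r] + [p,q]. For instance
  ∂[2,6,7] = [6,7] − [2,7] + [2,6],
  ∂[1,3,5] = [3,5] − [1,5] + [1,3].
This gives a 12×3 integer matrix of rank 3; reducing to Smith normal form yields diagonal entries (1,1,1).

Now H_k = ker ∂_k / im ∂_{k+1}, so:

  H_0: rank C_0 − rank ∂_1 = 8 − 7 = 1, and the invariant factors of ∂_1 are all 1, so H_0 = Z.
  H_1: rank ker ∂_1 − rank ∂_2 = (12 − 7) − 3 = 2, and the invariant factors of ∂_2 are all 1, so H_1 = Z^2.
  H_2: rank ker ∂_2 − rank ∂_3 = (3 − 3) − 0 = 0, and there is no ∂_3, so H_2 = 0.

H_0 = Z,  H_1 = Z^2,  H_2 = 0.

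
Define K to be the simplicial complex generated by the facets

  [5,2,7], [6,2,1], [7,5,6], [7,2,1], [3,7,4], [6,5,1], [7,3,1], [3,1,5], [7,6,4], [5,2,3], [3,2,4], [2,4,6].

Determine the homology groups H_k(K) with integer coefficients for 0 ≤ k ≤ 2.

Fix the vertex order 1 < 2 < 3 < 4 < 5 < 6 < 7 and write every simplex with vertices in increasing order. Then dim K = 2 and the simplices of K are:

  0-simplices (7): [1], [2], [3], [4], [5], [6], [7]
  1-simplices (18): [1,2], [1,3], [1,5], [1,6], [1,7], [2,3], [2,4], [2,5], [2,6], [2,7], [3,4], [3,5], [3,7], [4,6], [4,7], [5,6], [5,7], [6,7]
  2-simplices (12): [1,2,6], [1,2,7], [1,3,5], [1,3,7], [1,5,6], [2,3,4], [2,3,5], [2,4,6], [2,5,7], [3,4,7], [4,6,7], [5,6,7]

Hence C_0 ≅ Z^7, C_1 ≅ Z^18, C_2 ≅ Z^12.

Boundary ∂_1: C_1 → C_0 is given by ∂[p,q] = [q] − [p]. For instance
  ∂[1,5] = [5] − [1].
The 7×18 boundary matrix has rank 6 and Smith normal form diag(1,1,1,1,1,1).

Boundary ∂_2: C_2 → C_1 acts by ∂[p,q,r] = [q,r] − [p,r] + [p,q]. For instance
  ∂[1,5,6] = [5,6] − [1,6] + [1,5],
  ∂[1,3,5] = [3,5] − [1,5] + [1,3].
This gives a 18×12 integer matrix of rank 12; reducing to Smith normal form yields diagonal entries (1,1,1,1,1,1,1,1,1,1,1,2).

From H_k ≅ ker(∂_k) / im(∂_{k+1}) we obtain:

  H_0: rank C_0 − rank ∂_1 = 7 − 6 = 1, and the invariant factors of ∂_1 are all 1, so H_0 ≅ Z.
  H_1: rank ker ∂_1 − rank ∂_2 = (18 − 6) − 12 = 0, and ∂_2 has invariant factor 2 > 1, so H_1 ≅ Z/2.
  H_2: rank ker ∂_2 − rank ∂_3 = (12 − 12) − 0 = 0, and there is no ∂_3, so H_2 ≅ 0.

As a check, the Euler characteristic is 7 − 18 + 12 = 1, which agrees with 1 − 0 + 0 = 1.

H_0 = Z,  H_1 = Z/2,  H_2 = 0.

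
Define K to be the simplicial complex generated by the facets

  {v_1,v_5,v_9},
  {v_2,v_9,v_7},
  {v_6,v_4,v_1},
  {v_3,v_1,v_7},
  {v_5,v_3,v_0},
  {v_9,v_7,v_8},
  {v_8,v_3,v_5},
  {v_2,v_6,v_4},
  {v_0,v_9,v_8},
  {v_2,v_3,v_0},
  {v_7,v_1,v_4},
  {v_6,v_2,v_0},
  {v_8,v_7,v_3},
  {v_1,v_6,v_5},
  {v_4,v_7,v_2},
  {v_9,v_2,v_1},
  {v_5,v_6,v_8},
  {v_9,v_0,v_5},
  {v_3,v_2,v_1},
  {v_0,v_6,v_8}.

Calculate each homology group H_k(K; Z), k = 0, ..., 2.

H_0 = Z,  H_1 = Z ⊕ Z/2Z,  H_2 = 0.

Order the vertices as v_0 < v_1 < v_2 < v_3 < v_4 < v_5 < v_6 < v_7 < v_8 < v_9. Listing each simplex with vertices in this order, K has dimension 2 with simplices:

  0-simplices (10): [v_0], [v_1], [v_2], [v_3], [v_4], [v_5], [v_6], [v_7], [v_8], [v_9]
  1-simplices (30): (30 of them)
  2-simplices (20): (20 of them)

so the chain groups are C_0 ≅ Z^10, C_1 ≅ Z^30, C_2 ≅ Z^20.

The boundary map ∂_1: C_1 → C_0 maps an edge to its endpoints' difference, ∂[p,q] = q − p. For instance
  ∂[v_0,v_3] = [v_3] − [v_0].
As a 10×30 matrix over Z this has rank 9, with invariant factors (1,1,1,1,1,1,1,1,1).

∂_2: C_2 → C_1 maps a triangle to the signed sum of its edges. For instance
  ∂[v_1,v_4,v_7] = [v_4,v_7] − [v_1,v_7] + [v_1,v_4],
  ∂[v_2,v_7,v_9] = [v_7,v_9] − [v_2,v_9] + [v_2,v_7].
The resulting 30×20 matrix has rank 20, and its Smith normal form has invariant factors (1,1,1,1,1,1,1,1,1,1,1,1,1,1,1,1,1,1,1,2).

From H_k ≅ ker(∂_k) / im(∂_{k+1}) we obtain:

  H_0: rank C_0 − rank ∂_1 = 10 − 9 = 1, and the invariant factors of ∂_1 are all 1, so H_0 = Z.
  H_1: rank ker ∂_1 − rank ∂_2 = (30 − 9) − 20 = 1, and ∂_2 has invariant factor 2 > 1, so H_1 = Z ⊕ Z/2Z.
  H_2: rank ker ∂_2 − rank ∂_3 = (20 − 20) − 0 = 0, and there is no ∂_3, so H_2 = 0.

As a check, the Euler characteristic is 10 − 30 + 20 = 0, which agrees with 1 − 1 + 0 = 0.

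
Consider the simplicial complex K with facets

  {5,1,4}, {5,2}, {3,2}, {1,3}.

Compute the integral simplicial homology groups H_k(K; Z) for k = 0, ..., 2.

Fix the vertex order 1 < 2 < 3 < 4 < 5 and write every simplex with vertices in increasing order. Then dim K = 2 and the simplices of K are:

  0-simplices (5): [1], [2], [3], [4], [5]
  1-simplices (6): [1,3], [1,4], [1,5], [2,3], [2,5], [4,5]
  2-simplices (1): [1,4,5]

giving chain groups C_0 ≅ Z^5, C_1 ≅ Z^6, C_2 ≅ Z^1.

∂_1: C_1 → C_0 sends each edge [p,q] (with p < q) to q − p.
This gives a 5×6 integer matrix of rank 4; reducing to Smith normal form yields diagonal entries (1,1,1,1).

The boundary map ∂_2: C_2 → C_1 sends each 2-simplex [p,q,r] to [q,r] − [p,r] + [p,q]. For instance
  ∂[1,4,5] = [4,5] − [1,5] + [1,4].
This gives a 6×1 integer matrix of rank 1; reducing to Smith normal form yields diagonal entries (1).

Now H_k = ker ∂_k / im ∂_{k+1}, so:

  H_0: rank C_0 − rank ∂_1 = 5 − 4 = 1, and the invariant factors of ∂_1 are all 1, so H_0 = Z.
  H_1: rank ker ∂_1 − rank ∂_2 = (6 − 4) − 1 = 1, and the invariant factors of ∂_2 are all 1, so H_1 = Z.
  H_2: rank ker ∂_2 − rank ∂_3 = (1 − 1) − 0 = 0, and there is no ∂_3, so H_2 = 0.

As a check, the Euler characteristic is 5 − 6 + 1 = 0, which agrees with 1 − 1 + 0 = 0.

H_0 = Z,  H_1 = Z,  H_2 = 0.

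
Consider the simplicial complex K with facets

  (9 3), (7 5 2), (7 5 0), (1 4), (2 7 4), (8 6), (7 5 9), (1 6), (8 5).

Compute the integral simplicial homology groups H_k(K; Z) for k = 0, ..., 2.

H_0 = Z,  H_1 = Z,  H_2 = 0.

Order the vertices as 0 < 1 < 2 < 3 < 4 < 5 < 6 < 7 < 8 < 9. Listing each simplex with vertices in this order, K has dimension 2 with simplices:

  0-simplices (10): [0], [1], [2], [3], [4], [5], [6], [7], [8], [9]
  1-simplices (14): [0,5], [0,7], [1,4], [1,6], [2,4], [2,5], [2,7], [3,9], [4,7], [5,7], [5,8], [5,9], [6,8], [7,9]
  2-simplices (4): [0,5,7], [2,4,7], [2,5,7], [5,7,9]

giving chain groups C_0 ≅ Z^10, C_1 ≅ Z^14, C_2 ≅ Z^4.

∂_1: C_1 → C_0 is given by ∂[p,q] = [q] − [p]. For instance
  ∂[0,5] = [5] − [0].
The 10×14 boundary matrix has rank 9 and Smith normal form diag(1,1,1,1,1,1,1,1,1).

The boundary map ∂_2: C_2 → C_1 maps a triangle to the signed sum of its edges. For instance
  ∂[5,7,9] = [7,9] − [5,9] + [5,7],
  ∂[2,5,7] = [5,7] − [2,7] + [2,5].
As a 14×4 matrix over Z this has rank 4, with invariant factors (1,1,1,1).

From H_k ≅ ker(∂_k) / im(∂_{k+1}) we obtain:

  H_0: rank C_0 − rank ∂_1 = 10 − 9 = 1, and the invariant factors of ∂_1 are all 1, so H_0 = Z.
  H_1: rank ker ∂_1 − rank ∂_2 = (14 − 9) − 4 = 1, and the invariant factors of ∂_2 are all 1, so H_1 = Z.
  H_2: rank ker ∂_2 − rank ∂_3 = (4 − 4) − 0 = 0, and there is no ∂_3, so H_2 = 0.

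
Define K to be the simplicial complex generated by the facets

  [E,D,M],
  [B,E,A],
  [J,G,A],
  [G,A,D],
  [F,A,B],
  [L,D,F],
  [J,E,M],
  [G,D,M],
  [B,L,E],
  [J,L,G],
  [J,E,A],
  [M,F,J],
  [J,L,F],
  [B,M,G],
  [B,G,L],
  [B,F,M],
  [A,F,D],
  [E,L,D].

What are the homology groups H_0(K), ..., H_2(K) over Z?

K has 9 vertices, 27 edges, 18 triangles.
rank ∂_0 = 0, rank ∂_1 = 8 ⇒ b_0 = 9 − 0 − 8 = 1; all invariant factors of ∂_1 are 1 so no torsion. So H_0 ≅ Z.
rank ∂_1 = 8, rank ∂_2 = 17 ⇒ b_1 = 27 − 8 − 17 = 2; all invariant factors of ∂_2 are 1 so no torsion. So H_1 ≅ Z^2.
rank ∂_2 = 17, rank ∂_3 = 0 ⇒ b_2 = 18 − 17 − 0 = 1. So H_2 ≅ Z.

H_0 ≅ Z,  H_1 ≅ Z^2,  H_2 ≅ Z.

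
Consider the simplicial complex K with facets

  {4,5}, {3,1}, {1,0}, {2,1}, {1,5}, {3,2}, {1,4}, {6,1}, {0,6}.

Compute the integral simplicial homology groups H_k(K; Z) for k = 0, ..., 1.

H_0 ≅ Z,  H_1 ≅ Z^3.

Order the vertices as 0 < 1 < 2 < 3 < 4 < 5 < 6. Listing each simplex with vertices in this order, K has dimension 1 with simplices:

  0-simplices (7): [0], [1], [2], [3], [4], [5], [6]
  1-simplices (9): [0,1], [0,6], [1,2], [1,3], [1,4], [1,5], [1,6], [2,3], [4,5]

Hence C_0 ≅ Z^7, C_1 ≅ Z^9.

The boundary map ∂_1: C_1 → C_0 maps an edge to its endpoints' difference, ∂[p,q] = q − p.
The 7×9 boundary matrix has rank 6 and Smith normal form diag(1,1,1,1,1,1).

From H_k ≅ ker(∂_k) / im(∂_{k+1}) we obtain:

  H_0: rank C_0 − rank ∂_1 = 7 − 6 = 1, and the invariant factors of ∂_1 are all 1, so H_0 = Z.
  H_1: rank ker ∂_1 − rank ∂_2 = (9 − 6) − 0 = 3, and there is no ∂_2, so H_1 = Z^3.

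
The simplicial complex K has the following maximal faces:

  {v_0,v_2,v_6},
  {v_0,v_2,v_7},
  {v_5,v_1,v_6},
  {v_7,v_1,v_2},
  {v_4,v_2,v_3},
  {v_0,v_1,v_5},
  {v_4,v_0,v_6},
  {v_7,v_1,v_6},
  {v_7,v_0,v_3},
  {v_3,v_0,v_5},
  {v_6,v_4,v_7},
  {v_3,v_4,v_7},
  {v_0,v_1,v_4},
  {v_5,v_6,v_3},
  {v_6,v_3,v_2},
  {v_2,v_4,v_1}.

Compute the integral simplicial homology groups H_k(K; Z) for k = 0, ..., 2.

We work with the vertex ordering v_0 < v_1 < v_2 < v_3 < v_4 < v_5 < v_6 < v_7. The simplices of K, each written with vertices in increasing order, are:

  0-simplices (8): [v_0], [v_1], [v_2], [v_3], [v_4], [v_5], [v_6], [v_7]
  1-simplices (24): (24 of them)
  2-simplices (16): (16 of them)

so the chain groups are C_0 ≅ Z^8, C_1 ≅ Z^24, C_2 ≅ Z^16.

The boundary map ∂_1: C_1 → C_0 sends each edge [p,q] (with p < q) to q − p.
The resulting 8×24 matrix has rank 7, and its Smith normal form has invariant factors (1,1,1,1,1,1,1).

The boundary map ∂_2: C_2 → C_1 sends each 2-simplex [p,q,r] to [q,r] − [p,r] + [p,q]. For instance
  ∂[v_1,v_5,v_6] = [v_5,v_6] − [v_1,v_6] + [v_1,v_5],
  ∂[v_2,v_3,v_4] = [v_3,v_4] − [v_2,v_4] + [v_2,v_3].
The 24×16 boundary matrix has rank 15 and Smith normal form diag(1,1,1,1,1,1,1,1,1,1,1,1,1,1,1).

Now H_k = ker ∂_k / im ∂_{k+1}, so:

  H_0: rank C_0 − rank ∂_1 = 8 − 7 = 1, and the invariant factors of ∂_1 are all 1, so H_0 ≅ Z.
  H_1: rank ker ∂_1 − rank ∂_2 = (24 − 7) − 15 = 2, and the invariant factors of ∂_2 are all 1, so H_1 ≅ Z^2.
  H_2: rank ker ∂_2 − rank ∂_3 = (16 − 15) − 0 = 1, and there is no ∂_3, so H_2 ≅ Z.

(K is a triangulation of the torus T^2.)

H_0 = Z,  H_1 = Z^2,  H_2 = Z.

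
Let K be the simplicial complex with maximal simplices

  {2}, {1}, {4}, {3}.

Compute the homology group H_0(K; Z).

Take the total order 1 < 2 < 3 < 4 on the vertex set. Then K (dimension 0) consists of the simplices:

  0-simplices (4): [1], [2], [3], [4]

so the chain groups are C_0 ≅ Z^4.

From H_k ≅ ker(∂_k) / im(∂_{k+1}) we obtain:

  H_0: rank C_0 − rank ∂_1 = 4 − 0 = 4, and there is no ∂_1, so H_0 ≅ Z^4.

H_0 ≅ Z^4.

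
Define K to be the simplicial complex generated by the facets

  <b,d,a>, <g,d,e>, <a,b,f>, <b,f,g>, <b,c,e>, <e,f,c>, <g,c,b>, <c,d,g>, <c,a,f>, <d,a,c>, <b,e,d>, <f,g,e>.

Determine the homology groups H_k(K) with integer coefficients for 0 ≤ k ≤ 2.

H_0 = Z,  H_1 = Z/2,  H_2 = 0.

K has 7 vertices, 18 edges, 12 triangles.
rank ∂_0 = 0, rank ∂_1 = 6 ⇒ b_0 = 7 − 0 − 6 = 1; all invariant factors of ∂_1 are 1 so no torsion. So H_0 = Z.
rank ∂_1 = 6, rank ∂_2 = 12 ⇒ b_1 = 18 − 6 − 12 = 0; ∂_2 has invariant factor(s) [2] giving torsion. So H_1 = Z/2.
rank ∂_2 = 12, rank ∂_3 = 0 ⇒ b_2 = 12 − 12 − 0 = 0. So H_2 = 0.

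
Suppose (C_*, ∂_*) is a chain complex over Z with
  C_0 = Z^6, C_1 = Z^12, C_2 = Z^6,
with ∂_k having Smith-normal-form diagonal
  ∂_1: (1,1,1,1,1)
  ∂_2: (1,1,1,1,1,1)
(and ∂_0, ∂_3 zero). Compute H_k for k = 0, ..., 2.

H_0: b_0 = 6 − 0 − 5 = 1; torsion from ∂_1 factors > 1: none. So H_0 ≅ Z.
H_1: b_1 = 12 − 5 − 6 = 1; torsion from ∂_2 factors > 1: none. So H_1 ≅ Z.
H_2: b_2 = 6 − 6 − 0 = 0; torsion from ∂_3 factors > 1: none. So H_2 ≅ 0.

H_0 ≅ Z,  H_1 ≅ Z,  H_2 = 0.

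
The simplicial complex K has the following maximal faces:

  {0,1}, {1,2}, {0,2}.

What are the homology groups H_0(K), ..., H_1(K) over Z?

H_0 ≅ Z,  H_1 ≅ Z.

Take the total order 0 < 1 < 2 on the vertex set. Then K (dimension 1) consists of the simplices:

  0-simplices (3): [0], [1], [2]
  1-simplices (3): [0,1], [0,2], [1,2]

so the chain groups are C_0 ≅ Z^3, C_1 ≅ Z^3.

∂_1: C_1 → C_0 maps an edge to its endpoints' difference, ∂[p,q] = q − p.
As a 3×3 matrix over Z this has rank 2, with invariant factors (1,1).

From H_k ≅ ker(∂_k) / im(∂_{k+1}) we obtain:

  H_0: rank C_0 − rank ∂_1 = 3 − 2 = 1, and the invariant factors of ∂_1 are all 1, so H_0 ≅ Z.
  H_1: rank ker ∂_1 − rank ∂_2 = (3 − 2) − 0 = 1, and there is no ∂_2, so H_1 ≅ Z.

(K is a triangulation of the circle S^1.)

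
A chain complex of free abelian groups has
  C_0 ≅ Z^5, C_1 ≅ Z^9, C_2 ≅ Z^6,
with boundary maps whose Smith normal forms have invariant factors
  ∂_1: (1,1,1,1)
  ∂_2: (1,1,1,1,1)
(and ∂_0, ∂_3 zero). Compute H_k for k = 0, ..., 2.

H_0: b_0 = 5 − 0 − 4 = 1; torsion from ∂_1 factors > 1: none. So H_0 ≅ Z.
H_1: b_1 = 9 − 4 − 5 = 0; torsion from ∂_2 factors > 1: none. So H_1 ≅ 0.
H_2: b_2 = 6 − 5 − 0 = 1; torsion from ∂_3 factors > 1: none. So H_2 ≅ Z.

H_0 ≅ Z,  H_1 = 0,  H_2 ≅ Z.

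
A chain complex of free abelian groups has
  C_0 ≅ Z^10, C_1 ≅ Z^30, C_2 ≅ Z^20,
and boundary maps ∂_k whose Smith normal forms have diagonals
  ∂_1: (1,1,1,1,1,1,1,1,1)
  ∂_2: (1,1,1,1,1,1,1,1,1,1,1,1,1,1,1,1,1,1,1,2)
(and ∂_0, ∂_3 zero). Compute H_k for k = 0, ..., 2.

H_0: b_0 = 10 − 0 − 9 = 1; torsion from ∂_1 factors > 1: none. So H_0 ≅ Z.
H_1: b_1 = 30 − 9 − 20 = 1; torsion from ∂_2 factors > 1: [2]. So H_1 ≅ Z ⊕ Z/2.
H_2: b_2 = 20 − 20 − 0 = 0; torsion from ∂_3 factors > 1: none. So H_2 ≅ 0.

H_0 ≅ Z,  H_1 ≅ Z ⊕ Z/2,  H_2 = 0.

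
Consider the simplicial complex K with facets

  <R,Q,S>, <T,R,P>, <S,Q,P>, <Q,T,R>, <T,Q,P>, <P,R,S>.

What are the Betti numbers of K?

b_0 = 1, b_1 = 0, b_2 = 1.

We work with the vertex ordering P < Q < R < S < T. The simplices of K, each written with vertices in increasing order, are:

  0-simplices (5): P, Q, R, S, T
  1-simplices (9): PQ, PR, PS, PT, QR, QS, QT, RS, RT
  2-simplices (6): PQS, PQT, PRS, PRT, QRS, QRT

so the chain groups are C_0 ≅ Z^5, C_1 ≅ Z^9, C_2 ≅ Z^6.

The boundary map ∂_1: C_1 → C_0 maps an edge to its endpoints' difference, ∂[p,q] = q − p. For instance
  ∂QR = R − Q.
This gives a 5×9 integer matrix of rank 4; reducing to Smith normal form yields diagonal entries (1,1,1,1).

Boundary ∂_2: C_2 → C_1 acts by ∂[p,q,r] = [q,r] − [p,r] + [p,q]. For instance
  ∂PRS = RS − PS + PR,
  ∂PQS = QS − PS + PQ.
The 9×6 boundary matrix has rank 5 and Smith normal form diag(1,1,1,1,1).

Now H_k = ker ∂_k / im ∂_{k+1}, so:

  H_0: rank C_0 − rank ∂_1 = 5 − 4 = 1, and the invariant factors of ∂_1 are all 1, so H_0 ≅ Z.
  H_1: rank ker ∂_1 − rank ∂_2 = (9 − 4) − 5 = 0, and the invariant factors of ∂_2 are all 1, so H_1 ≅ 0.
  H_2: rank ker ∂_2 − rank ∂_3 = (6 − 5) − 0 = 1, and there is no ∂_3, so H_2 ≅ Z.

(K is a triangulation of the 2-sphere S^2.)

Hence the Betti numbers are b_0 = 1, b_1 = 0, b_2 = 1.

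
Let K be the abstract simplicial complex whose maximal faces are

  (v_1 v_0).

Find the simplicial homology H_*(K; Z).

We work with the vertex ordering v_0 < v_1. The simplices of K, each written with vertices in increasing order, are:

  0-simplices (2): [v_0], [v_1]
  1-simplices (1): [v_0,v_1]

Hence C_0 ≅ Z^2, C_1 ≅ Z^1.

Boundary ∂_1: C_1 → C_0 is given by ∂[p,q] = [q] − [p]. For instance
  ∂[v_0,v_1] = [v_1] − [v_0].
This gives a 2×1 integer matrix of rank 1; reducing to Smith normal form yields diagonal entries (1).

From H_k ≅ ker(∂_k) / im(∂_{k+1}) we obtain:

  H_0: rank C_0 − rank ∂_1 = 2 − 1 = 1, and the invariant factors of ∂_1 are all 1, so H_0 = Z.
  H_1: rank ker ∂_1 − rank ∂_2 = (1 − 1) − 0 = 0, and there is no ∂_2, so H_1 = 0.

(K is a triangulation of the 1-simplex.)

H_0 = Z,  H_1 = 0.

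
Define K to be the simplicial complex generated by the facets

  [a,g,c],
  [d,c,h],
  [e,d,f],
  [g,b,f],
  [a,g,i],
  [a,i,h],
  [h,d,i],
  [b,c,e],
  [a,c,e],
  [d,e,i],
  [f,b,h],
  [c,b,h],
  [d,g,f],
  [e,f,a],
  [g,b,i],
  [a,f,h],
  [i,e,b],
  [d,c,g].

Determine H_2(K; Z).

H_2 ≅ Z.

K has 9 vertices, 27 edges, 18 triangles.
rank ∂_2 = 17, rank ∂_3 = 0 ⇒ b_2 = 18 − 17 − 0 = 1. So H_2 = Z.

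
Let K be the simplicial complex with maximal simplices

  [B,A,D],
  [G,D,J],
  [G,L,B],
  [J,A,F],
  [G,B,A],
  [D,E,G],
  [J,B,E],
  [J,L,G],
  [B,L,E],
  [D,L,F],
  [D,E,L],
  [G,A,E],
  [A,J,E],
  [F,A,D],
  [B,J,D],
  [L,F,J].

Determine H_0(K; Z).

H_0 = Z.

Order the vertices as A < B < D < E < F < G < J < L. Listing each simplex with vertices in this order, K has dimension 2 with simplices:

  0-simplices (8): A, B, D, E, F, G, J, L
  1-simplices (24): AB, AD, AE, AF, AG, AJ, BD, BE, BG, BJ, BL, DE, DF, DG, DJ, DL, EG, EJ, EL, FJ, FL, GJ, GL, JL
  2-simplices (16): ABD, ABG, ADF, AEG, AEJ, AFJ, BDJ, BEJ, BEL, BGL, DEG, DEL, DFL, DGJ, FJL, GJL

so the chain groups are C_0 ≅ Z^8, C_1 ≅ Z^24, C_2 ≅ Z^16.

∂_1: C_1 → C_0 maps an edge to its endpoints' difference, ∂[p,q] = q − p. For instance
  ∂GJ = J − G.
As a 8×24 matrix over Z this has rank 7, with invariant factors (1,1,1,1,1,1,1).

Boundary ∂_2: C_2 → C_1 acts by ∂[p,q,r] = [q,r] − [p,r] + [p,q]. For instance
  ∂BDJ = DJ − BJ + BD,
  ∂BEL = EL − BL + BE.
As a 24×16 matrix over Z this has rank 15, with invariant factors (1,1,1,1,1,1,1,1,1,1,1,1,1,1,1).

Now H_k = ker ∂_k / im ∂_{k+1}, so:

  H_0: rank C_0 − rank ∂_1 = 8 − 7 = 1, and the invariant factors of ∂_1 are all 1, so H_0 ≅ Z.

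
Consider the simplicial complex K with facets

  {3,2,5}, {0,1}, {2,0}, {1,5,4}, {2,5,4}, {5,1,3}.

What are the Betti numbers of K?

b_0 = 1, b_1 = 1, b_2 = 0.

Fix the vertex order 0 < 1 < 2 < 3 < 4 < 5 and write every simplex with vertices in increasing order. Then dim K = 2 and the simplices of K are:

  0-simplices (6): [0], [1], [2], [3], [4], [5]
  1-simplices (10): [0,1], [0,2], [1,3], [1,4], [1,5], [2,3], [2,4], [2,5], [3,5], [4,5]
  2-simplices (4): [1,3,5], [1,4,5], [2,3,5], [2,4,5]

giving chain groups C_0 ≅ Z^6, C_1 ≅ Z^10, C_2 ≅ Z^4.

∂_1: C_1 → C_0 is given by ∂[p,q] = [q] − [p].
The resulting 6×10 matrix has rank 5, and its Smith normal form has invariant factors (1,1,1,1,1).

Boundary ∂_2: C_2 → C_1 maps a triangle to the signed sum of its edges. For instance
  ∂[1,4,5] = [4,5] − [1,5] + [1,4],
  ∂[1,3,5] = [3,5] − [1,5] + [1,3].
As a 10×4 matrix over Z this has rank 4, with invariant factors (1,1,1,1).

From H_k ≅ ker(∂_k) / im(∂_{k+1}) we obtain:

  H_0: rank C_0 − rank ∂_1 = 6 − 5 = 1, and the invariant factors of ∂_1 are all 1, so H_0 = Z.
  H_1: rank ker ∂_1 − rank ∂_2 = (10 − 5) − 4 = 1, and the invariant factors of ∂_2 are all 1, so H_1 = Z.
  H_2: rank ker ∂_2 − rank ∂_3 = (4 − 4) − 0 = 0, and there is no ∂_3, so H_2 = 0.

As a check, the Euler characteristic is 6 − 10 + 4 = 0, which agrees with 1 − 1 + 0 = 0.

Hence the Betti numbers are b_0 = 1, b_1 = 1, b_2 = 0.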